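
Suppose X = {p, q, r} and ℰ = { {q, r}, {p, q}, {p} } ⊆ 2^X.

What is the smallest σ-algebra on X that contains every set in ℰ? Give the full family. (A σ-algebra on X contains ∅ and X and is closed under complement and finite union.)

Begin from { ∅, {p}, {p, q}, {q, r}, X } (that is, ℰ plus ∅ and X).
Round 1: 1 new —
  {r}  = ᶜ of {p, q}
  (now 6)
Round 2 adds 1:
  {p, r}  = {r} ∪ {p}
  (now 7)
Round 3. New:
  {q}  = ᶜ of {p, r}
  (now 8)
Round 4 adds nothing — fixpoint reached.

σ(ℰ) = { ∅, {p}, {q}, {r}, {p, q}, {p, r}, {q, r}, X }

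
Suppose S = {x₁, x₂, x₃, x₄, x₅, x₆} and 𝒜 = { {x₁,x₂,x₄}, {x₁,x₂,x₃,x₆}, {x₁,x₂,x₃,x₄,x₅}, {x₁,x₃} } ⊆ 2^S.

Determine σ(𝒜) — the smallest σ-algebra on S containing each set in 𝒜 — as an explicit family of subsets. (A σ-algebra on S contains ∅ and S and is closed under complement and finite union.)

σ(𝒜) (64 sets): { {}, {x₁}, {x₂}, {x₃}, {x₄}, {x₅}, {x₆}, {x₁,x₂}, {x₁,x₃}, {x₁,x₄}, {x₁,x₅}, {x₁,x₆}, {x₂,x₃}, {x₂,x₄}, {x₂,x₅}, {x₂,x₆}, {x₃,x₄}, {x₃,x₅}, {x₃,x₆}, {x₄,x₅}, {x₄,x₆}, {x₅,x₆}, {x₁,x₂,x₃}, {x₁,x₂,x₄}, {x₁,x₂,x₅}, {x₁,x₂,x₆}, {x₁,x₃,x₄}, {x₁,x₃,x₅}, {x₁,x₃,x₆}, {x₁,x₄,x₅}, {x₁,x₄,x₆}, {x₁,x₅,x₆}, {x₂,x₃,x₄}, {x₂,x₃,x₅}, {x₂,x₃,x₆}, {x₂,x₄,x₅}, {x₂,x₄,x₆}, {x₂,x₅,x₆}, {x₃,x₄,x₅}, {x₃,x₄,x₆}, {x₃,x₅,x₆}, {x₄,x₅,x₆}, {x₁,x₂,x₃,x₄}, {x₁,x₂,x₃,x₅}, {x₁,x₂,x₃,x₆}, {x₁,x₂,x₄,x₅}, {x₁,x₂,x₄,x₆}, {x₁,x₂,x₅,x₆}, {x₁,x₃,x₄,x₅}, {x₁,x₃,x₄,x₆}, {x₁,x₃,x₅,x₆}, {x₁,x₄,x₅,x₆}, {x₂,x₃,x₄,x₅}, {x₂,x₃,x₄,x₆}, {x₂,x₃,x₅,x₆}, {x₂,x₄,x₅,x₆}, {x₃,x₄,x₅,x₆}, {x₁,x₂,x₃,x₄,x₅}, {x₁,x₂,x₃,x₄,x₆}, {x₁,x₂,x₃,x₅,x₆}, {x₁,x₂,x₄,x₅,x₆}, {x₁,x₃,x₄,x₅,x₆}, {x₂,x₃,x₄,x₅,x₆}, S }

Trace:
Seed the family with 𝒜 together with ∅ and S: { {}, {x₁,x₃}, {x₁,x₂,x₄}, {x₁,x₂,x₃,x₆}, {x₁,x₂,x₃,x₄,x₅}, S }.
Iteration 1. New:
  {x₆}  = complement {x₁,x₂,x₃,x₄,x₅}
  {x₄,x₅}  = complement {x₁,x₂,x₃,x₆}
  {x₃,x₅,x₆}  = complement {x₁,x₂,x₄}
  {x₁,x₂,x₃,x₄}  = {x₁,x₃} ∪ {x₁,x₂,x₄}
  {x₂,x₄,x₅,x₆}  = complement {x₁,x₃}
  {x₁,x₂,x₃,x₄,x₆}  = {x₁,x₂,x₃,x₆} ∪ {x₁,x₂,x₄}
  [12 total]
Iteration 2: +12 →
  {x₅}  = complement {x₁,x₂,x₃,x₄,x₆}
  {x₅,x₆}  = complement {x₁,x₂,x₃,x₄}
  {x₁,x₃,x₆}  = {x₆} ∪ {x₁,x₃}
  {x₄,x₅,x₆}  = {x₆} ∪ {x₄,x₅}
  {x₁,x₂,x₄,x₅}  = {x₁,x₂,x₄} ∪ {x₄,x₅}
  {x₁,x₂,x₄,x₆}  = {x₆} ∪ {x₁,x₂,x₄}
  {x₁,x₃,x₄,x₅}  = {x₄,x₅} ∪ {x₁,x₃}
  {x₁,x₃,x₅,x₆}  = {x₁,x₃} ∪ {x₃,x₅,x₆}
  {x₃,x₄,x₅,x₆}  = {x₄,x₅} ∪ {x₃,x₅,x₆}
  {x₁,x₂,x₃,x₅,x₆}  = {x₁,x₂,x₃,x₆} ∪ {x₃,x₅,x₆}
  {x₁,x₂,x₄,x₅,x₆}  = {x₁,x₂,x₄} ∪ {x₂,x₄,x₅,x₆}
  {x₂,x₃,x₄,x₅,x₆}  = {x₂,x₄,x₅,x₆} ∪ {x₃,x₅,x₆}
  [24 total]
Iteration 3 adds 12:
  {x₁}  = complement {x₂,x₃,x₄,x₅,x₆}
  {x₃}  = complement {x₁,x₂,x₄,x₅,x₆}
  {x₄}  = complement {x₁,x₂,x₃,x₅,x₆}
  {x₁,x₂}  = complement {x₃,x₄,x₅,x₆}
  {x₂,x₄}  = complement {x₁,x₃,x₅,x₆}
  {x₂,x₆}  = complement {x₁,x₃,x₄,x₅}
  {x₃,x₅}  = complement {x₁,x₂,x₄,x₆}
  {x₃,x₆}  = complement {x₁,x₂,x₄,x₅}
  {x₁,x₂,x₃}  = complement {x₄,x₅,x₆}
  {x₁,x₃,x₅}  = {x₁,x₃} ∪ {x₅}
  {x₂,x₄,x₅}  = complement {x₁,x₃,x₆}
  {x₁,x₃,x₄,x₅,x₆}  = {x₅,x₆} ∪ {x₁,x₃,x₄,x₅}
  [36 total]
Iteration 4 adds 24:
  {x₂}  = complement {x₁,x₃,x₄,x₅,x₆}
  {x₁,x₄}  = {x₁} ∪ {x₄}
  {x₁,x₅}  = {x₁} ∪ {x₅}
  {x₁,x₆}  = {x₁} ∪ {x₆}
  {x₃,x₄}  = {x₃} ∪ {x₄}
  {x₄,x₆}  = {x₆} ∪ {x₄}
  {x₁,x₂,x₅}  = {x₁,x₂} ∪ {x₅}
  {x₁,x₂,x₆}  = {x₁,x₂} ∪ {x₂,x₆}
  {x₁,x₃,x₄}  = {x₁,x₃} ∪ {x₄}
  {x₁,x₄,x₅}  = {x₁} ∪ {x₄,x₅}
  {x₁,x₅,x₆}  = {x₅,x₆} ∪ {x₁}
  {x₂,x₃,x₄}  = {x₃} ∪ {x₂,x₄}
  {x₂,x₃,x₆}  = {x₂,x₆} ∪ {x₃}
  {x₂,x₄,x₆}  = complement {x₁,x₃,x₅}
  {x₂,x₅,x₆}  = {x₅,x₆} ∪ {x₂,x₆}
  {x₃,x₄,x₅}  = {x₄,x₅} ∪ {x₃}
  {x₃,x₄,x₆}  = {x₃,x₆} ∪ {x₄}
  {x₁,x₂,x₃,x₅}  = {x₁,x₂,x₃} ∪ {x₁,x₃,x₅}
  {x₁,x₂,x₅,x₆}  = {x₅,x₆} ∪ {x₁,x₂}
  {x₁,x₃,x₄,x₆}  = {x₁,x₃,x₆} ∪ {x₄}
  {x₁,x₄,x₅,x₆}  = {x₁} ∪ {x₄,x₅,x₆}
  {x₂,x₃,x₄,x₅}  = {x₃} ∪ {x₂,x₄,x₅}
  {x₂,x₃,x₄,x₆}  = {x₃,x₆} ∪ {x₂,x₄}
  {x₂,x₃,x₅,x₆}  = {x₂,x₆} ∪ {x₃,x₅,x₆}
  [60 total]
Iteration 5. New:
  {x₂,x₃}  = complement {x₁,x₄,x₅,x₆}
  {x₂,x₅}  = complement {x₁,x₃,x₄,x₆}
  {x₁,x₄,x₆}  = {x₁,x₆} ∪ {x₁,x₄}
  {x₂,x₃,x₅}  = {x₂} ∪ {x₃,x₅}
  [64 total]
Iteration 6: stable.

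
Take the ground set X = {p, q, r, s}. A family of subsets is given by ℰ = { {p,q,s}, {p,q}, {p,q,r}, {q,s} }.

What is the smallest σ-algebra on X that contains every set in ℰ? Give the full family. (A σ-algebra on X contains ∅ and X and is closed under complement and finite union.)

Initial family (6 sets): { ∅, {p,q}, {q,s}, {p,q,r}, {p,q,s}, X }.
Iteration 1: 4 new —
  {r}  = ᶜ of {p,q,s}
  {s}  = ᶜ of {p,q,r}
  {p,r}  = ᶜ of {q,s}
  {r,s}  = ᶜ of {p,q}
Iteration 2: +2 →
  {p,r,s}  = {r,s} ∪ {p,r}
  {q,r,s}  = {r,s} ∪ {q,s}
Iteration 3: +2 →
  {p}  = ᶜ of {q,r,s}
  {q}  = ᶜ of {p,r,s}
Iteration 4 adds 2:
  {p,s}  = {s} ∪ {p}
  {q,r}  = {r} ∪ {q}
Iteration 5: no new sets; the family is a σ-algebra.

|σ(ℰ)| = 16.  σ(ℰ) = { ∅, {p}, {q}, {r}, {s}, {p,q}, {p,r}, {p,s}, {q,r}, {q,s}, {r,s}, {p,q,r}, {p,q,s}, {p,r,s}, {q,r,s}, X }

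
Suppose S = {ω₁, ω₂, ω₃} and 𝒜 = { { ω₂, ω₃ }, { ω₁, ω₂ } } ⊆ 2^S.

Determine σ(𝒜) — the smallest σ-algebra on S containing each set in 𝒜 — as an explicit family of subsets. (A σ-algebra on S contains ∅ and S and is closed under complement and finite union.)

Take S₀ = 𝒜 ∪ {∅, S} = { {}, { ω₁, ω₂ }, { ω₂, ω₃ }, S }.
Step 1: +2 →
  { ω₁ }  = complement { ω₂, ω₃ }
  { ω₃ }  = complement { ω₁, ω₂ }
  |family| = 6
Step 2 (1 new):
  { ω₁, ω₃ }  = { ω₃ } ∪ { ω₁ }
  |family| = 7
Step 3. New:
  { ω₂ }  = complement { ω₁, ω₃ }
  |family| = 8
Step 4: already closed under ᶜ and ∪.

σ(𝒜) = { {}, { ω₁ }, { ω₂ }, { ω₃ }, { ω₁, ω₂ }, { ω₁, ω₃ }, { ω₂, ω₃ }, S }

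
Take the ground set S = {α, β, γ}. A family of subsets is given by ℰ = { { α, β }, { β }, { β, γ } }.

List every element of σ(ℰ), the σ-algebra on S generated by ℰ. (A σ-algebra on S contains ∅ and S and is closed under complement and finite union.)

σ(ℰ) = { {}, { α }, { β }, { γ }, { α, β }, { α, γ }, { β, γ }, S }

Derivation:
Take S₀ = ℰ ∪ {∅, S} = { {}, { β }, { α, β }, { β, γ }, S }.
Step 1 (3 new):
  { α }  = S∖{ β, γ }
  { γ }  = S∖{ α, β }
  { α, γ }  = S∖{ β }
  (now 8)
Step 2 adds nothing — fixpoint reached.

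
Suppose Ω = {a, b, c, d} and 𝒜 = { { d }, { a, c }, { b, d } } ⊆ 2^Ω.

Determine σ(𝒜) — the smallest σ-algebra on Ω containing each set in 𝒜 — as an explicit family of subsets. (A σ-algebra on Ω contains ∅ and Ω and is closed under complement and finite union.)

Seed the family with 𝒜 together with ∅ and Ω: { {}, { d }, { a, c }, { b, d }, Ω }.
Round 1 adds 2:
  { a, b, c }  = complement { d }
  { a, c, d }  = { a, c } ∪ { d }
  — 7 sets.
Round 2: 1 new —
  { b }  = complement { a, c, d }
  — 8 sets.
Round 3: closed — nothing new.

|σ(𝒜)| = 8.  σ(𝒜) = { {}, { b }, { d }, { a, c }, { b, d }, { a, b, c }, { a, c, d }, Ω }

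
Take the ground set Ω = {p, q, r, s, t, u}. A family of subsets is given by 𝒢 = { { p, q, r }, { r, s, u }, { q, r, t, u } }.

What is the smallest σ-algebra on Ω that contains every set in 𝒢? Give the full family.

σ(𝒢) (64 sets): { {  }, { p }, { q }, { r }, { s }, { t }, { u }, { p, q }, { p, r }, { p, s }, { p, t }, { p, u }, { q, r }, { q, s }, { q, t }, { q, u }, { r, s }, { r, t }, { r, u }, { s, t }, { s, u }, { t, u }, { p, q, r }, { p, q, s }, { p, q, t }, { p, q, u }, { p, r, s }, { p, r, t }, { p, r, u }, { p, s, t }, { p, s, u }, { p, t, u }, { q, r, s }, { q, r, t }, { q, r, u }, { q, s, t }, { q, s, u }, { q, t, u }, { r, s, t }, { r, s, u }, { r, t, u }, { s, t, u }, { p, q, r, s }, { p, q, r, t }, { p, q, r, u }, { p, q, s, t }, { p, q, s, u }, { p, q, t, u }, { p, r, s, t }, { p, r, s, u }, { p, r, t, u }, { p, s, t, u }, { q, r, s, t }, { q, r, s, u }, { q, r, t, u }, { q, s, t, u }, { r, s, t, u }, { p, q, r, s, t }, { p, q, r, s, u }, { p, q, r, t, u }, { p, q, s, t, u }, { p, r, s, t, u }, { q, r, s, t, u }, Ω }

Trace:
Start: 𝒢 ∪ {∅, Ω} = { {  }, { p, q, r }, { r, s, u }, { q, r, t, u }, Ω }.
Step 1 (6 new):
  { p, s }  = { q, r, t, u }ᶜ
  { p, q, t }  = { r, s, u }ᶜ
  { s, t, u }  = { p, q, r }ᶜ
  { p, q, r, s, u }  = { p, q, r } ∪ { r, s, u }
  { p, q, r, t, u }  = { p, q, r } ∪ { q, r, t, u }
  { q, r, s, t, u }  = { r, s, u } ∪ { q, r, t, u }
  (now 11)
Step 2: 10 new —
  { p }  = { q, r, s, t, u }ᶜ
  { s }  = { p, q, r, t, u }ᶜ
  { t }  = { p, q, r, s, u }ᶜ
  { p, q, r, s }  = { p, q, r } ∪ { p, s }
  { p, q, r, t }  = { p, q, r } ∪ { p, q, t }
  { p, q, s, t }  = { p, q, t } ∪ { p, s }
  { p, r, s, u }  = { p, s } ∪ { r, s, u }
  { p, s, t, u }  = { p, s } ∪ { s, t, u }
  { r, s, t, u }  = { r, s, u } ∪ { s, t, u }
  { p, q, s, t, u }  = { p, q, t } ∪ { s, t, u }
  (now 21)
Step 3 adds 12:
  { r }  = { p, q, s, t, u }ᶜ
  { p, q }  = { r, s, t, u }ᶜ
  { p, t }  = { t } ∪ { p }
  { q, r }  = { p, s, t, u }ᶜ
  { q, t }  = { p, r, s, u }ᶜ
  { r, u }  = { p, q, s, t }ᶜ
  { s, t }  = { t } ∪ { s }
  { s, u }  = { p, q, r, t }ᶜ
  { t, u }  = { p, q, r, s }ᶜ
  { p, s, t }  = { p, s } ∪ { t }
  { p, q, r, s, t }  = { p, s } ∪ { p, q, r, t }
  { p, r, s, t, u }  = { p, s, t, u } ∪ { p, r, s, u }
  (now 33)
Step 4: +26 →
  { q }  = { p, r, s, t, u }ᶜ
  { u }  = { p, q, r, s, t }ᶜ
  { p, r }  = { p } ∪ { r }
  { r, s }  = { r } ∪ { s }
  { r, t }  = { t } ∪ { r }
  { p, q, s }  = { p, q } ∪ { p, s }
  { p, r, s }  = { r } ∪ { p, s }
  { p, r, t }  = { r } ∪ { p, t }
  { p, r, u }  = { p } ∪ { r, u }
  { p, s, u }  = { p } ∪ { s, u }
  { p, t, u }  = { t, u } ∪ { p }
  { q, r, s }  = { q, r } ∪ { s }
  { q, r, t }  = { q, t } ∪ { r }
  { q, r, u }  = { p, s, t }ᶜ
  { q, s, t }  = { q, t } ∪ { s, t }
  { q, t, u }  = { q, t } ∪ { t, u }
  { r, s, t }  = { s, t } ∪ { r }
  { r, t, u }  = { t, u } ∪ { r }
  { p, q, r, u }  = { s, t }ᶜ
  { p, q, s, u }  = { p, q } ∪ { s, u }
  { p, q, t, u }  = { t, u } ∪ { p, q }
  { p, r, s, t }  = { p, s, t } ∪ { r }
  { p, r, t, u }  = { r, u } ∪ { p, t }
  { q, r, s, t }  = { s, t } ∪ { q, r }
  { q, r, s, u }  = { p, t }ᶜ
  { q, s, t, u }  = { q, t } ∪ { s, u }
  (now 59)
Step 5 adds 5:
  { p, u }  = { q, r, s, t }ᶜ
  { q, s }  = { p, r, t, u }ᶜ
  { q, u }  = { p, r, s, t }ᶜ
  { p, q, u }  = { r, s, t }ᶜ
  { q, s, u }  = { p, r, t }ᶜ
  (now 64)
Step 6: closed — nothing new.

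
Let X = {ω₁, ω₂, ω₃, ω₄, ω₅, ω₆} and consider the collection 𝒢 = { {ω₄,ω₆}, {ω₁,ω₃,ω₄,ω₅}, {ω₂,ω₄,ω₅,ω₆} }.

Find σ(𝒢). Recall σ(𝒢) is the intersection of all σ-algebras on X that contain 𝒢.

σ(𝒢) (32 sets): { {}, {ω₂}, {ω₄}, {ω₅}, {ω₆}, {ω₁,ω₃}, {ω₂,ω₄}, {ω₂,ω₅}, {ω₂,ω₆}, {ω₄,ω₅}, {ω₄,ω₆}, {ω₅,ω₆}, {ω₁,ω₂,ω₃}, {ω₁,ω₃,ω₄}, {ω₁,ω₃,ω₅}, {ω₁,ω₃,ω₆}, {ω₂,ω₄,ω₅}, {ω₂,ω₄,ω₆}, {ω₂,ω₅,ω₆}, {ω₄,ω₅,ω₆}, {ω₁,ω₂,ω₃,ω₄}, {ω₁,ω₂,ω₃,ω₅}, {ω₁,ω₂,ω₃,ω₆}, {ω₁,ω₃,ω₄,ω₅}, {ω₁,ω₃,ω₄,ω₆}, {ω₁,ω₃,ω₅,ω₆}, {ω₂,ω₄,ω₅,ω₆}, {ω₁,ω₂,ω₃,ω₄,ω₅}, {ω₁,ω₂,ω₃,ω₄,ω₆}, {ω₁,ω₂,ω₃,ω₅,ω₆}, {ω₁,ω₃,ω₄,ω₅,ω₆}, X }

Derivation:
Initial family (5 sets): { {}, {ω₄,ω₆}, {ω₁,ω₃,ω₄,ω₅}, {ω₂,ω₄,ω₅,ω₆}, X }.
Round 1: +4 →
  {ω₁,ω₃}  = complement {ω₂,ω₄,ω₅,ω₆}
  {ω₂,ω₆}  = complement {ω₁,ω₃,ω₄,ω₅}
  {ω₁,ω₂,ω₃,ω₅}  = complement {ω₄,ω₆}
  {ω₁,ω₃,ω₄,ω₅,ω₆}  = {ω₁,ω₃,ω₄,ω₅} ∪ {ω₄,ω₆}
Round 2 (6 new):
  {ω₂}  = complement {ω₁,ω₃,ω₄,ω₅,ω₆}
  {ω₂,ω₄,ω₆}  = {ω₂,ω₆} ∪ {ω₄,ω₆}
  {ω₁,ω₂,ω₃,ω₆}  = {ω₂,ω₆} ∪ {ω₁,ω₃}
  {ω₁,ω₃,ω₄,ω₆}  = {ω₁,ω₃} ∪ {ω₄,ω₆}
  {ω₁,ω₂,ω₃,ω₄,ω₅}  = {ω₁,ω₃,ω₄,ω₅} ∪ {ω₁,ω₂,ω₃,ω₅}
  {ω₁,ω₂,ω₃,ω₅,ω₆}  = {ω₂,ω₆} ∪ {ω₁,ω₂,ω₃,ω₅}
Round 3 (7 new):
  {ω₄}  = complement {ω₁,ω₂,ω₃,ω₅,ω₆}
  {ω₆}  = complement {ω₁,ω₂,ω₃,ω₄,ω₅}
  {ω₂,ω₅}  = complement {ω₁,ω₃,ω₄,ω₆}
  {ω₄,ω₅}  = complement {ω₁,ω₂,ω₃,ω₆}
  {ω₁,ω₂,ω₃}  = {ω₁,ω₃} ∪ {ω₂}
  {ω₁,ω₃,ω₅}  = complement {ω₂,ω₄,ω₆}
  {ω₁,ω₂,ω₃,ω₄,ω₆}  = {ω₂,ω₄,ω₆} ∪ {ω₁,ω₃}
Round 4. New:
  {ω₅}  = complement {ω₁,ω₂,ω₃,ω₄,ω₆}
  {ω₂,ω₄}  = {ω₂} ∪ {ω₄}
  {ω₁,ω₃,ω₄}  = {ω₁,ω₃} ∪ {ω₄}
  {ω₁,ω₃,ω₆}  = {ω₁,ω₃} ∪ {ω₆}
  {ω₂,ω₄,ω₅}  = {ω₂,ω₅} ∪ {ω₄,ω₅}
  {ω₂,ω₅,ω₆}  = {ω₂,ω₅} ∪ {ω₂,ω₆}
  {ω₄,ω₅,ω₆}  = complement {ω₁,ω₂,ω₃}
  {ω₁,ω₂,ω₃,ω₄}  = {ω₁,ω₂,ω₃} ∪ {ω₄}
  {ω₁,ω₃,ω₅,ω₆}  = {ω₁,ω₃,ω₅} ∪ {ω₆}
Round 5 adds 1:
  {ω₅,ω₆}  = complement {ω₁,ω₂,ω₃,ω₄}
After Round 6 the family is unchanged; done.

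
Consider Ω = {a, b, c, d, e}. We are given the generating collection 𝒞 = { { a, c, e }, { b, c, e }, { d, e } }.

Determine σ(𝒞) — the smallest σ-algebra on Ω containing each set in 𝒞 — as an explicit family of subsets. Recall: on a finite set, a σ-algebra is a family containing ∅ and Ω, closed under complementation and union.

Start: 𝒞 ∪ {∅, Ω} = { {}, { d, e }, { a, c, e }, { b, c, e }, Ω }.
Round 1. New:
  { a, d }  = Ω∖{ b, c, e }
  { b, d }  = Ω∖{ a, c, e }
  { a, b, c }  = Ω∖{ d, e }
  { a, b, c, e }  = { b, c, e } ∪ { a, c, e }
  { a, c, d, e }  = { d, e } ∪ { a, c, e }
  { b, c, d, e }  = { d, e } ∪ { b, c, e }
  — 11 sets.
Round 2: +7 →
  { a }  = Ω∖{ b, c, d, e }
  { b }  = Ω∖{ a, c, d, e }
  { d }  = Ω∖{ a, b, c, e }
  { a, b, d }  = { a, d } ∪ { b, d }
  { a, d, e }  = { d, e } ∪ { a, d }
  { b, d, e }  = { d, e } ∪ { b, d }
  { a, b, c, d }  = { a, b, c } ∪ { a, d }
  — 18 sets.
Round 3 (6 new):
  { e }  = Ω∖{ a, b, c, d }
  { a, b }  = { b } ∪ { a }
  { a, c }  = Ω∖{ b, d, e }
  { b, c }  = Ω∖{ a, d, e }
  { c, e }  = Ω∖{ a, b, d }
  { a, b, d, e }  = { d, e } ∪ { a, b, d }
  — 24 sets.
Round 4: 7 new —
  { c }  = Ω∖{ a, b, d, e }
  { a, e }  = { e } ∪ { a }
  { b, e }  = { b } ∪ { e }
  { a, b, e }  = { a, b } ∪ { e }
  { a, c, d }  = { a, d } ∪ { a, c }
  { b, c, d }  = { b, c } ∪ { d }
  { c, d, e }  = Ω∖{ a, b }
  — 31 sets.
Round 5 (1 new):
  { c, d }  = Ω∖{ a, b, e }
  — 32 sets.
After Round 6 the family is unchanged; done.

|σ(𝒞)| = 32.  σ(𝒞) = { {}, { a }, { b }, { c }, { d }, { e }, { a, b }, { a, c }, { a, d }, { a, e }, { b, c }, { b, d }, { b, e }, { c, d }, { c, e }, { d, e }, { a, b, c }, { a, b, d }, { a, b, e }, { a, c, d }, { a, c, e }, { a, d, e }, { b, c, d }, { b, c, e }, { b, d, e }, { c, d, e }, { a, b, c, d }, { a, b, c, e }, { a, b, d, e }, { a, c, d, e }, { b, c, d, e }, Ω }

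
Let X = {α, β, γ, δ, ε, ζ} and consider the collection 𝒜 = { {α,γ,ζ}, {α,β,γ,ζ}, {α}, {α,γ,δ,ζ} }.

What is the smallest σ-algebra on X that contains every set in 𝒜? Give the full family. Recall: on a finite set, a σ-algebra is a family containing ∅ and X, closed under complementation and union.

|σ(𝒜)| = 32.  σ(𝒜) = { {}, {α}, {β}, {δ}, {ε}, {α,β}, {α,δ}, {α,ε}, {β,δ}, {β,ε}, {γ,ζ}, {δ,ε}, {α,β,δ}, {α,β,ε}, {α,γ,ζ}, {α,δ,ε}, {β,γ,ζ}, {β,δ,ε}, {γ,δ,ζ}, {γ,ε,ζ}, {α,β,γ,ζ}, {α,β,δ,ε}, {α,γ,δ,ζ}, {α,γ,ε,ζ}, {β,γ,δ,ζ}, {β,γ,ε,ζ}, {γ,δ,ε,ζ}, {α,β,γ,δ,ζ}, {α,β,γ,ε,ζ}, {α,γ,δ,ε,ζ}, {β,γ,δ,ε,ζ}, X }

Working:
Begin from { {}, {α}, {α,γ,ζ}, {α,β,γ,ζ}, {α,γ,δ,ζ}, X } (that is, 𝒜 plus ∅ and X).
Step 1 (5 new):
  {β,ε}  = X∖{α,γ,δ,ζ}
  {δ,ε}  = X∖{α,β,γ,ζ}
  {β,δ,ε}  = X∖{α,γ,ζ}
  {α,β,γ,δ,ζ}  = {α,γ,δ,ζ} ∪ {α,β,γ,ζ}
  {β,γ,δ,ε,ζ}  = X∖{α}
  |family| = 11
Step 2 (6 new):
  {ε}  = X∖{α,β,γ,δ,ζ}
  {α,β,ε}  = {β,ε} ∪ {α}
  {α,δ,ε}  = {δ,ε} ∪ {α}
  {α,β,δ,ε}  = {β,δ,ε} ∪ {α}
  {α,β,γ,ε,ζ}  = {β,ε} ∪ {α,γ,ζ}
  {α,γ,δ,ε,ζ}  = {α,γ,ζ} ∪ {δ,ε}
  |family| = 17
Step 3: 7 new —
  {β}  = X∖{α,γ,δ,ε,ζ}
  {δ}  = X∖{α,β,γ,ε,ζ}
  {α,ε}  = {ε} ∪ {α}
  {γ,ζ}  = X∖{α,β,δ,ε}
  {β,γ,ζ}  = X∖{α,δ,ε}
  {γ,δ,ζ}  = X∖{α,β,ε}
  {α,γ,ε,ζ}  = {α,γ,ζ} ∪ {ε}
  |family| = 24
Step 4 adds 7:
  {α,β}  = {α} ∪ {β}
  {α,δ}  = {α} ∪ {δ}
  {β,δ}  = X∖{α,γ,ε,ζ}
  {γ,ε,ζ}  = {ε} ∪ {γ,ζ}
  {β,γ,δ,ζ}  = X∖{α,ε}
  {β,γ,ε,ζ}  = {β,ε} ∪ {β,γ,ζ}
  {γ,δ,ε,ζ}  = {ε} ∪ {γ,δ,ζ}
  |family| = 31
Step 5. New:
  {α,β,δ}  = X∖{γ,ε,ζ}
  |family| = 32
Step 6 adds nothing — fixpoint reached.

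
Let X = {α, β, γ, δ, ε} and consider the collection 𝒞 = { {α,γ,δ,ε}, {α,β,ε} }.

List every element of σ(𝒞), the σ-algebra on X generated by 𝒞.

σ(𝒞) (8 sets): { ∅, {β}, {α,ε}, {γ,δ}, {α,β,ε}, {β,γ,δ}, {α,γ,δ,ε}, X }

Derivation:
Seed the family with 𝒞 together with ∅ and X: { ∅, {α,β,ε}, {α,γ,δ,ε}, X }.
Step 1: +2 →
  {β}  = complement {α,γ,δ,ε}
  {γ,δ}  = complement {α,β,ε}
  (now 6)
Step 2: +1 →
  {β,γ,δ}  = {γ,δ} ∪ {β}
  (now 7)
Step 3: +1 →
  {α,ε}  = complement {β,γ,δ}
  (now 8)
Step 4: stable.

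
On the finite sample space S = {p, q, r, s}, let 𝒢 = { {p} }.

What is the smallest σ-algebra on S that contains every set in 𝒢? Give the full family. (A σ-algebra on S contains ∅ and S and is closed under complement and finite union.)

Start: 𝒢 ∪ {∅, S} = { {}, {p}, S }.
Round 1 (1 new):
  {q,r,s}  = S∖{p}
  |family| = 4
Round 2: closed — nothing new.

σ(𝒢) = { {}, {p}, {q,r,s}, S }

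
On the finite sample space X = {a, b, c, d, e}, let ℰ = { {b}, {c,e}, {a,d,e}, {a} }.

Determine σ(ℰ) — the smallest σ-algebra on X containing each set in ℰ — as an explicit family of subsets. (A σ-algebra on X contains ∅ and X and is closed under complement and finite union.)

Start: ℰ ∪ {∅, X} = { {}, {a}, {b}, {c,e}, {a,d,e}, X }.
Round 1: 8 new —
  {a,b}  = {b} ∪ {a}
  {b,c}  = complement {a,d,e}
  {a,b,d}  = complement {c,e}
  {a,c,e}  = {c,e} ∪ {a}
  {b,c,e}  = {c,e} ∪ {b}
  {a,b,d,e}  = {a,d,e} ∪ {b}
  {a,c,d,e}  = complement {b}
  {b,c,d,e}  = complement {a}
  [14 total]
Round 2 adds 7:
  {c}  = complement {a,b,d,e}
  {a,d}  = complement {b,c,e}
  {b,d}  = complement {a,c,e}
  {a,b,c}  = {a,b} ∪ {b,c}
  {c,d,e}  = complement {a,b}
  {a,b,c,d}  = {a,b,d} ∪ {b,c}
  {a,b,c,e}  = {a,b} ∪ {a,c,e}
  [21 total]
Round 3 adds 6:
  {d}  = complement {a,b,c,e}
  {e}  = complement {a,b,c,d}
  {a,c}  = {c} ∪ {a}
  {d,e}  = complement {a,b,c}
  {a,c,d}  = {a,d} ∪ {c}
  {b,c,d}  = {b,d} ∪ {c}
  [27 total]
Round 4: 5 new —
  {a,e}  = complement {b,c,d}
  {b,e}  = complement {a,c,d}
  {c,d}  = {c} ∪ {d}
  {a,b,e}  = {a,b} ∪ {e}
  {b,d,e}  = complement {a,c}
  [32 total]
Round 5 adds nothing — fixpoint reached.

σ(ℰ) = { {}, {a}, {b}, {c}, {d}, {e}, {a,b}, {a,c}, {a,d}, {a,e}, {b,c}, {b,d}, {b,e}, {c,d}, {c,e}, {d,e}, {a,b,c}, {a,b,d}, {a,b,e}, {a,c,d}, {a,c,e}, {a,d,e}, {b,c,d}, {b,c,e}, {b,d,e}, {c,d,e}, {a,b,c,d}, {a,b,c,e}, {a,b,d,e}, {a,c,d,e}, {b,c,d,e}, X }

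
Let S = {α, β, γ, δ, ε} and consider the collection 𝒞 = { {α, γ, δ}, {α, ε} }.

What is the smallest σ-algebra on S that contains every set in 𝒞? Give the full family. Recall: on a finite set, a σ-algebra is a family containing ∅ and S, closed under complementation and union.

Begin from { {}, {α, ε}, {α, γ, δ}, S } (that is, 𝒞 plus ∅ and S).
Iteration 1: 3 new —
  {β, ε}  = {α, γ, δ}ᶜ
  {β, γ, δ}  = {α, ε}ᶜ
  {α, γ, δ, ε}  = {α, γ, δ} ∪ {α, ε}
  (now 7)
Iteration 2: +4 →
  {β}  = {α, γ, δ, ε}ᶜ
  {α, β, ε}  = {β, ε} ∪ {α, ε}
  {α, β, γ, δ}  = {α, γ, δ} ∪ {β, γ, δ}
  {β, γ, δ, ε}  = {β, ε} ∪ {β, γ, δ}
  (now 11)
Iteration 3 adds 3:
  {α}  = {β, γ, δ, ε}ᶜ
  {ε}  = {α, β, γ, δ}ᶜ
  {γ, δ}  = {α, β, ε}ᶜ
  (now 14)
Iteration 4: 2 new —
  {α, β}  = {β} ∪ {α}
  {γ, δ, ε}  = {γ, δ} ∪ {ε}
  (now 16)
Iteration 5 adds nothing — fixpoint reached.

Hence σ(𝒞) has 16 members: { {}, {α}, {β}, {ε}, {α, β}, {α, ε}, {β, ε}, {γ, δ}, {α, β, ε}, {α, γ, δ}, {β, γ, δ}, {γ, δ, ε}, {α, β, γ, δ}, {α, γ, δ, ε}, {β, γ, δ, ε}, S }.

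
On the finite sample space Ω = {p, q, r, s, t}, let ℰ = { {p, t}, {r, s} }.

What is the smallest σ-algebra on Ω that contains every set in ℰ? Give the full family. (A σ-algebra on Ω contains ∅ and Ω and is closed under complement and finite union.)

Seed the family with ℰ together with ∅ and Ω: { {}, {p, t}, {r, s}, Ω }.
Step 1 adds 3:
  {p, q, t}  = {r, s}ᶜ
  {q, r, s}  = {p, t}ᶜ
  {p, r, s, t}  = {p, t} ∪ {r, s}
  [7 total]
Step 2: +1 →
  {q}  = {p, r, s, t}ᶜ
  [8 total]
Step 3: closed — nothing new.

|σ(ℰ)| = 8.  σ(ℰ) = { {}, {q}, {p, t}, {r, s}, {p, q, t}, {q, r, s}, {p, r, s, t}, Ω }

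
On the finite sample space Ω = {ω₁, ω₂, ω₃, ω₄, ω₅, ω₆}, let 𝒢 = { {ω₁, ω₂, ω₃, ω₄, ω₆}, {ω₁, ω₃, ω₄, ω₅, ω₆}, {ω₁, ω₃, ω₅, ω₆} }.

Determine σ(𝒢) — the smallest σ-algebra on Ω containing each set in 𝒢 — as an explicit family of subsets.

σ(𝒢) = { {}, {ω₂}, {ω₄}, {ω₅}, {ω₂, ω₄}, {ω₂, ω₅}, {ω₄, ω₅}, {ω₁, ω₃, ω₆}, {ω₂, ω₄, ω₅}, {ω₁, ω₂, ω₃, ω₆}, {ω₁, ω₃, ω₄, ω₆}, {ω₁, ω₃, ω₅, ω₆}, {ω₁, ω₂, ω₃, ω₄, ω₆}, {ω₁, ω₂, ω₃, ω₅, ω₆}, {ω₁, ω₃, ω₄, ω₅, ω₆}, Ω }

Trace:
Start: 𝒢 ∪ {∅, Ω} = { {}, {ω₁, ω₃, ω₅, ω₆}, {ω₁, ω₂, ω₃, ω₄, ω₆}, {ω₁, ω₃, ω₄, ω₅, ω₆}, Ω }.
Step 1 (3 new):
  {ω₂}  = {ω₁, ω₃, ω₄, ω₅, ω₆}ᶜ
  {ω₅}  = {ω₁, ω₂, ω₃, ω₄, ω₆}ᶜ
  {ω₂, ω₄}  = {ω₁, ω₃, ω₅, ω₆}ᶜ
Step 2: +3 →
  {ω₂, ω₅}  = {ω₂} ∪ {ω₅}
  {ω₂, ω₄, ω₅}  = {ω₂, ω₄} ∪ {ω₅}
  {ω₁, ω₂, ω₃, ω₅, ω₆}  = {ω₁, ω₃, ω₅, ω₆} ∪ {ω₂}
Step 3: 3 new —
  {ω₄}  = {ω₁, ω₂, ω₃, ω₅, ω₆}ᶜ
  {ω₁, ω₃, ω₆}  = {ω₂, ω₄, ω₅}ᶜ
  {ω₁, ω₃, ω₄, ω₆}  = {ω₂, ω₅}ᶜ
Step 4 (2 new):
  {ω₄, ω₅}  = {ω₄} ∪ {ω₅}
  {ω₁, ω₂, ω₃, ω₆}  = {ω₁, ω₃, ω₆} ∪ {ω₂}
After Step 5 the family is unchanged; done.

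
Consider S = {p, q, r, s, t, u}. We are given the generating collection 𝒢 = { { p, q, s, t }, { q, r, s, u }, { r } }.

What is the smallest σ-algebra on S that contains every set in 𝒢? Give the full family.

|σ(𝒢)| = 16.  σ(𝒢) = { {}, { r }, { u }, { p, t }, { q, s }, { r, u }, { p, r, t }, { p, t, u }, { q, r, s }, { q, s, u }, { p, q, s, t }, { p, r, t, u }, { q, r, s, u }, { p, q, r, s, t }, { p, q, s, t, u }, S }

Trace:
Seed the family with 𝒢 together with ∅ and S: { {}, { r }, { p, q, s, t }, { q, r, s, u }, S }.
Step 1 adds 4:
  { p, t }  = S∖{ q, r, s, u }
  { r, u }  = S∖{ p, q, s, t }
  { p, q, r, s, t }  = { r } ∪ { p, q, s, t }
  { p, q, s, t, u }  = S∖{ r }
Step 2: 3 new —
  { u }  = S∖{ p, q, r, s, t }
  { p, r, t }  = { r } ∪ { p, t }
  { p, r, t, u }  = { r, u } ∪ { p, t }
Step 3: +3 →
  { q, s }  = S∖{ p, r, t, u }
  { p, t, u }  = { p, t } ∪ { u }
  { q, s, u }  = S∖{ p, r, t }
Step 4: 1 new —
  { q, r, s }  = S∖{ p, t, u }
Step 5: no new sets; the family is a σ-algebra.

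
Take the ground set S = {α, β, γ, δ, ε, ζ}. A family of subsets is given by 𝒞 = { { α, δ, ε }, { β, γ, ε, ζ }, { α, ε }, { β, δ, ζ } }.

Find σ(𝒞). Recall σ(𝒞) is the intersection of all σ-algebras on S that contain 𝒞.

σ(𝒞) (32 sets): { {}, { α }, { γ }, { δ }, { ε }, { α, γ }, { α, δ }, { α, ε }, { β, ζ }, { γ, δ }, { γ, ε }, { δ, ε }, { α, β, ζ }, { α, γ, δ }, { α, γ, ε }, { α, δ, ε }, { β, γ, ζ }, { β, δ, ζ }, { β, ε, ζ }, { γ, δ, ε }, { α, β, γ, ζ }, { α, β, δ, ζ }, { α, β, ε, ζ }, { α, γ, δ, ε }, { β, γ, δ, ζ }, { β, γ, ε, ζ }, { β, δ, ε, ζ }, { α, β, γ, δ, ζ }, { α, β, γ, ε, ζ }, { α, β, δ, ε, ζ }, { β, γ, δ, ε, ζ }, S }

Trace:
Begin from { {}, { α, ε }, { α, δ, ε }, { β, δ, ζ }, { β, γ, ε, ζ }, S } (that is, 𝒞 plus ∅ and S).
Step 1 (7 new):
  { α, δ }  = ᶜ of { β, γ, ε, ζ }
  { α, γ, ε }  = ᶜ of { β, δ, ζ }
  { β, γ, ζ }  = ᶜ of { α, δ, ε }
  { β, γ, δ, ζ }  = ᶜ of { α, ε }
  { α, β, γ, ε, ζ }  = { α, ε } ∪ { β, γ, ε, ζ }
  { α, β, δ, ε, ζ }  = { α, δ, ε } ∪ { β, δ, ζ }
  { β, γ, δ, ε, ζ }  = { β, δ, ζ } ∪ { β, γ, ε, ζ }
Step 2 adds 6:
  { α }  = ᶜ of { β, γ, δ, ε, ζ }
  { γ }  = ᶜ of { α, β, δ, ε, ζ }
  { δ }  = ᶜ of { α, β, γ, ε, ζ }
  { α, β, δ, ζ }  = { β, δ, ζ } ∪ { α, δ }
  { α, γ, δ, ε }  = { α, δ, ε } ∪ { α, γ, ε }
  { α, β, γ, δ, ζ }  = { β, γ, ζ } ∪ { α, δ }
Step 3 adds 7:
  { ε }  = ᶜ of { α, β, γ, δ, ζ }
  { α, γ }  = { γ } ∪ { α }
  { β, ζ }  = ᶜ of { α, γ, δ, ε }
  { γ, δ }  = { γ } ∪ { δ }
  { γ, ε }  = ᶜ of { α, β, δ, ζ }
  { α, γ, δ }  = { α, δ } ∪ { γ }
  { α, β, γ, ζ }  = { β, γ, ζ } ∪ { α }
Step 4. New:
  { δ, ε }  = ᶜ of { α, β, γ, ζ }
  { α, β, ζ }  = { α } ∪ { β, ζ }
  { β, ε, ζ }  = ᶜ of { α, γ, δ }
  { γ, δ, ε }  = { γ, δ } ∪ { ε }
  { α, β, ε, ζ }  = ᶜ of { γ, δ }
  { β, δ, ε, ζ }  = ᶜ of { α, γ }
After Step 5 the family is unchanged; done.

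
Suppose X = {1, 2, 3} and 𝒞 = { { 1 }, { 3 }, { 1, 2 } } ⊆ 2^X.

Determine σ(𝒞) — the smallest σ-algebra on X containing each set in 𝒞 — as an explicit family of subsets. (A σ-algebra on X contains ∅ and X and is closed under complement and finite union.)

Answer: σ(𝒞) = { {}, { 1 }, { 2 }, { 3 }, { 1, 2 }, { 1, 3 }, { 2, 3 }, X }

Check:
Begin from { {}, { 1 }, { 3 }, { 1, 2 }, X } (that is, 𝒞 plus ∅ and X).
Step 1 adds 2:
  { 1, 3 }  = { 3 } ∪ { 1 }
  { 2, 3 }  = X∖{ 1 }
  (now 7)
Step 2: 1 new —
  { 2 }  = X∖{ 1, 3 }
  (now 8)
Step 3: already closed under ᶜ and ∪.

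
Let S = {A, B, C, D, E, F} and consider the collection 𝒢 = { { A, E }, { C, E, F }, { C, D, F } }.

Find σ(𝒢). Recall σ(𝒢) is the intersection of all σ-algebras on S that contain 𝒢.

Answer: σ(𝒢) = { {}, { A }, { B }, { D }, { E }, { A, B }, { A, D }, { A, E }, { B, D }, { B, E }, { C, F }, { D, E }, { A, B, D }, { A, B, E }, { A, C, F }, { A, D, E }, { B, C, F }, { B, D, E }, { C, D, F }, { C, E, F }, { A, B, C, F }, { A, B, D, E }, { A, C, D, F }, { A, C, E, F }, { B, C, D, F }, { B, C, E, F }, { C, D, E, F }, { A, B, C, D, F }, { A, B, C, E, F }, { A, C, D, E, F }, { B, C, D, E, F }, S }

Trace:
Start: 𝒢 ∪ {∅, S} = { {}, { A, E }, { C, D, F }, { C, E, F }, S }.
Pass 1 adds 6:
  { A, B, D }  = ᶜ of { C, E, F }
  { A, B, E }  = ᶜ of { C, D, F }
  { A, C, E, F }  = { C, E, F } ∪ { A, E }
  { B, C, D, F }  = ᶜ of { A, E }
  { C, D, E, F }  = { C, E, F } ∪ { C, D, F }
  { A, C, D, E, F }  = { A, E } ∪ { C, D, F }
  |family| = 11
Pass 2: +7 →
  { B }  = ᶜ of { A, C, D, E, F }
  { A, B }  = ᶜ of { C, D, E, F }
  { B, D }  = ᶜ of { A, C, E, F }
  { A, B, D, E }  = { A, B, D } ∪ { A, B, E }
  { A, B, C, D, F }  = { A, B, D } ∪ { B, C, D, F }
  { A, B, C, E, F }  = { A, C, E, F } ∪ { A, B, E }
  { B, C, D, E, F }  = { C, D, E, F } ∪ { B, C, D, F }
  |family| = 18
Pass 3: 5 new —
  { A }  = ᶜ of { B, C, D, E, F }
  { D }  = ᶜ of { A, B, C, E, F }
  { E }  = ᶜ of { A, B, C, D, F }
  { C, F }  = ᶜ of { A, B, D, E }
  { B, C, E, F }  = { C, E, F } ∪ { B }
  |family| = 23
Pass 4: 9 new —
  { A, D }  = ᶜ of { B, C, E, F }
  { B, E }  = { B } ∪ { E }
  { D, E }  = { E } ∪ { D }
  { A, C, F }  = { A } ∪ { C, F }
  { A, D, E }  = { A, E } ∪ { D }
  { B, C, F }  = { B } ∪ { C, F }
  { B, D, E }  = { E } ∪ { B, D }
  { A, B, C, F }  = { A, B } ∪ { C, F }
  { A, C, D, F }  = { A } ∪ { C, D, F }
  |family| = 32
Pass 5: closed — nothing new.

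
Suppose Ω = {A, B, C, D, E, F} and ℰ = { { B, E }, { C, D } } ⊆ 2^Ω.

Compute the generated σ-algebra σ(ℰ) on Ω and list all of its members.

σ(ℰ) = { {  }, { A, F }, { B, E }, { C, D }, { A, B, E, F }, { A, C, D, F }, { B, C, D, E }, Ω }

Derivation:
Start: ℰ ∪ {∅, Ω} = { {  }, { B, E }, { C, D }, Ω }.
Pass 1 (3 new):
  { A, B, E, F }  = { C, D }ᶜ
  { A, C, D, F }  = { B, E }ᶜ
  { B, C, D, E }  = { B, E } ∪ { C, D }
  |family| = 7
Pass 2: +1 →
  { A, F }  = { B, C, D, E }ᶜ
  |family| = 8
Pass 3: closed — nothing new.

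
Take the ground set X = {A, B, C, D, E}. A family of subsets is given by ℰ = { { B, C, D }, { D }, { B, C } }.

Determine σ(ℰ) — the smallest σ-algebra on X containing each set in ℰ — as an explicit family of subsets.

Initial family (5 sets): { {  }, { D }, { B, C }, { B, C, D }, X }.
Round 1: 3 new —
  { A, E }  = ᶜ of { B, C, D }
  { A, D, E }  = ᶜ of { B, C }
  { A, B, C, E }  = ᶜ of { D }
  |family| = 8
Round 2: stable.

σ(ℰ) = { {  }, { D }, { A, E }, { B, C }, { A, D, E }, { B, C, D }, { A, B, C, E }, X }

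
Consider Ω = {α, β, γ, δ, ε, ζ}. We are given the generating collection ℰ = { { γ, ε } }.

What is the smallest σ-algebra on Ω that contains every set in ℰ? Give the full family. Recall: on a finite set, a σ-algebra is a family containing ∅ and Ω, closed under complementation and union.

Begin from { ∅, { γ, ε }, Ω } (that is, ℰ plus ∅ and Ω).
Step 1. New:
  { α, β, δ, ζ }  = complement { γ, ε }
  [4 total]
Step 2 adds nothing — fixpoint reached.

Therefore σ(ℰ) = { ∅, { γ, ε }, { α, β, δ, ζ }, Ω } (|σ(ℰ)| = 4).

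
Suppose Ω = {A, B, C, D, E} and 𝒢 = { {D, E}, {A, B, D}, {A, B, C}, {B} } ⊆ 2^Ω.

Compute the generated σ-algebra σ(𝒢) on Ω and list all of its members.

|σ(𝒢)| = 32.  σ(𝒢) = { {}, {A}, {B}, {C}, {D}, {E}, {A, B}, {A, C}, {A, D}, {A, E}, {B, C}, {B, D}, {B, E}, {C, D}, {C, E}, {D, E}, {A, B, C}, {A, B, D}, {A, B, E}, {A, C, D}, {A, C, E}, {A, D, E}, {B, C, D}, {B, C, E}, {B, D, E}, {C, D, E}, {A, B, C, D}, {A, B, C, E}, {A, B, D, E}, {A, C, D, E}, {B, C, D, E}, Ω }

Working:
Begin from { {}, {B}, {D, E}, {A, B, C}, {A, B, D}, Ω } (that is, 𝒢 plus ∅ and Ω).
Round 1. New:
  {C, E}  = Ω∖{A, B, D}
  {B, D, E}  = {D, E} ∪ {B}
  {A, B, C, D}  = {A, B, C} ∪ {A, B, D}
  {A, B, D, E}  = {D, E} ∪ {A, B, D}
  {A, C, D, E}  = Ω∖{B}
  — 11 sets.
Round 2: +7 →
  {C}  = Ω∖{A, B, D, E}
  {E}  = Ω∖{A, B, C, D}
  {A, C}  = Ω∖{B, D, E}
  {B, C, E}  = {B} ∪ {C, E}
  {C, D, E}  = {D, E} ∪ {C, E}
  {A, B, C, E}  = {A, B, C} ∪ {C, E}
  {B, C, D, E}  = {C, E} ∪ {B, D, E}
  — 18 sets.
Round 3 adds 7:
  {A}  = Ω∖{B, C, D, E}
  {D}  = Ω∖{A, B, C, E}
  {A, B}  = Ω∖{C, D, E}
  {A, D}  = Ω∖{B, C, E}
  {B, C}  = {C} ∪ {B}
  {B, E}  = {B} ∪ {E}
  {A, C, E}  = {A, C} ∪ {C, E}
  — 25 sets.
Round 4 adds 7:
  {A, E}  = {E} ∪ {A}
  {B, D}  = Ω∖{A, C, E}
  {C, D}  = {C} ∪ {D}
  {A, B, E}  = {B, E} ∪ {A, B}
  {A, C, D}  = Ω∖{B, E}
  {A, D, E}  = Ω∖{B, C}
  {B, C, D}  = {B, C} ∪ {D}
  — 32 sets.
Round 5 adds nothing — fixpoint reached.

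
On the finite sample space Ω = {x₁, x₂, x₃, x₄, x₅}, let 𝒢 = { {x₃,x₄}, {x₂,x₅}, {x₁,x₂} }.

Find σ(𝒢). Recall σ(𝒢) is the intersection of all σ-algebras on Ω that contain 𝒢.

Start: 𝒢 ∪ {∅, Ω} = { ∅, {x₁,x₂}, {x₂,x₅}, {x₃,x₄}, Ω }.
Iteration 1 adds 5:
  {x₁,x₂,x₅}  = complement {x₃,x₄}
  {x₁,x₃,x₄}  = complement {x₂,x₅}
  {x₃,x₄,x₅}  = complement {x₁,x₂}
  {x₁,x₂,x₃,x₄}  = {x₃,x₄} ∪ {x₁,x₂}
  {x₂,x₃,x₄,x₅}  = {x₂,x₅} ∪ {x₃,x₄}
  — 10 sets.
Iteration 2: 3 new —
  {x₁}  = complement {x₂,x₃,x₄,x₅}
  {x₅}  = complement {x₁,x₂,x₃,x₄}
  {x₁,x₃,x₄,x₅}  = {x₃,x₄,x₅} ∪ {x₁,x₃,x₄}
  — 13 sets.
Iteration 3. New:
  {x₂}  = complement {x₁,x₃,x₄,x₅}
  {x₁,x₅}  = {x₅} ∪ {x₁}
  — 15 sets.
Iteration 4: 1 new —
  {x₂,x₃,x₄}  = complement {x₁,x₅}
  — 16 sets.
Iteration 5 adds nothing — fixpoint reached.

|σ(𝒢)| = 16.  σ(𝒢) = { ∅, {x₁}, {x₂}, {x₅}, {x₁,x₂}, {x₁,x₅}, {x₂,x₅}, {x₃,x₄}, {x₁,x₂,x₅}, {x₁,x₃,x₄}, {x₂,x₃,x₄}, {x₃,x₄,x₅}, {x₁,x₂,x₃,x₄}, {x₁,x₃,x₄,x₅}, {x₂,x₃,x₄,x₅}, Ω }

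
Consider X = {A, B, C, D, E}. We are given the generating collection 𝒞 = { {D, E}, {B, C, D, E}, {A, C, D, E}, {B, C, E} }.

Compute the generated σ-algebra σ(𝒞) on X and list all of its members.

Answer: σ(𝒞) = { {}, {A}, {B}, {C}, {D}, {E}, {A, B}, {A, C}, {A, D}, {A, E}, {B, C}, {B, D}, {B, E}, {C, D}, {C, E}, {D, E}, {A, B, C}, {A, B, D}, {A, B, E}, {A, C, D}, {A, C, E}, {A, D, E}, {B, C, D}, {B, C, E}, {B, D, E}, {C, D, E}, {A, B, C, D}, {A, B, C, E}, {A, B, D, E}, {A, C, D, E}, {B, C, D, E}, X }

Check:
Take S₀ = 𝒞 ∪ {∅, X} = { {}, {D, E}, {B, C, E}, {A, C, D, E}, {B, C, D, E}, X }.
Pass 1: +4 →
  {A}  = ᶜ of {B, C, D, E}
  {B}  = ᶜ of {A, C, D, E}
  {A, D}  = ᶜ of {B, C, E}
  {A, B, C}  = ᶜ of {D, E}
Pass 2: +6 →
  {A, B}  = {B} ∪ {A}
  {A, B, D}  = {B} ∪ {A, D}
  {A, D, E}  = {D, E} ∪ {A, D}
  {B, D, E}  = {B} ∪ {D, E}
  {A, B, C, D}  = {A, B, C} ∪ {A, D}
  {A, B, C, E}  = {A, B, C} ∪ {B, C, E}
Pass 3. New:
  {D}  = ᶜ of {A, B, C, E}
  {E}  = ᶜ of {A, B, C, D}
  {A, C}  = ᶜ of {B, D, E}
  {B, C}  = ᶜ of {A, D, E}
  {C, E}  = ᶜ of {A, B, D}
  {C, D, E}  = ᶜ of {A, B}
  {A, B, D, E}  = {D, E} ∪ {A, B}
Pass 4 (8 new):
  {C}  = ᶜ of {A, B, D, E}
  {A, E}  = {E} ∪ {A}
  {B, D}  = {B} ∪ {D}
  {B, E}  = {B} ∪ {E}
  {A, B, E}  = {A, B} ∪ {E}
  {A, C, D}  = {A, D} ∪ {A, C}
  {A, C, E}  = {E} ∪ {A, C}
  {B, C, D}  = {B, C} ∪ {D}
Pass 5 (1 new):
  {C, D}  = ᶜ of {A, B, E}
Pass 6: stable.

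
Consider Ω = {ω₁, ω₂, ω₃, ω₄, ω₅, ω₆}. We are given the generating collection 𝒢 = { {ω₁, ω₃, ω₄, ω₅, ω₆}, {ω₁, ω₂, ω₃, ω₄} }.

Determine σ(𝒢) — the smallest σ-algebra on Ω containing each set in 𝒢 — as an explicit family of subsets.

Answer: σ(𝒢) = { {}, {ω₂}, {ω₅, ω₆}, {ω₁, ω₃, ω₄}, {ω₂, ω₅, ω₆}, {ω₁, ω₂, ω₃, ω₄}, {ω₁, ω₃, ω₄, ω₅, ω₆}, Ω }

Check:
Take S₀ = 𝒢 ∪ {∅, Ω} = { {}, {ω₁, ω₂, ω₃, ω₄}, {ω₁, ω₃, ω₄, ω₅, ω₆}, Ω }.
Iteration 1 adds 2:
  {ω₂}  = {ω₁, ω₃, ω₄, ω₅, ω₆}ᶜ
  {ω₅, ω₆}  = {ω₁, ω₂, ω₃, ω₄}ᶜ
Iteration 2: +1 →
  {ω₂, ω₅, ω₆}  = {ω₅, ω₆} ∪ {ω₂}
Iteration 3 (1 new):
  {ω₁, ω₃, ω₄}  = {ω₂, ω₅, ω₆}ᶜ
After Iteration 4 the family is unchanged; done.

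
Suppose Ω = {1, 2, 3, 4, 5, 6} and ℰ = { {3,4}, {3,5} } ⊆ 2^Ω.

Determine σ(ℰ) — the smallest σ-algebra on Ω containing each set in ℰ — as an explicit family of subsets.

Seed the family with ℰ together with ∅ and Ω: { {}, {3,4}, {3,5}, Ω }.
Step 1. New:
  {3,4,5}  = {3,5} ∪ {3,4}
  {1,2,4,6}  = {3,5}ᶜ
  {1,2,5,6}  = {3,4}ᶜ
  (now 7)
Step 2. New:
  {1,2,6}  = {3,4,5}ᶜ
  {1,2,3,4,6}  = {3,4} ∪ {1,2,4,6}
  {1,2,3,5,6}  = {3,5} ∪ {1,2,5,6}
  {1,2,4,5,6}  = {1,2,4,6} ∪ {1,2,5,6}
  (now 11)
Step 3. New:
  {3}  = {1,2,4,5,6}ᶜ
  {4}  = {1,2,3,5,6}ᶜ
  {5}  = {1,2,3,4,6}ᶜ
  (now 14)
Step 4 (2 new):
  {4,5}  = {4} ∪ {5}
  {1,2,3,6}  = {3} ∪ {1,2,6}
  (now 16)
Step 5: already closed under ᶜ and ∪.

|σ(ℰ)| = 16.  σ(ℰ) = { {}, {3}, {4}, {5}, {3,4}, {3,5}, {4,5}, {1,2,6}, {3,4,5}, {1,2,3,6}, {1,2,4,6}, {1,2,5,6}, {1,2,3,4,6}, {1,2,3,5,6}, {1,2,4,5,6}, Ω }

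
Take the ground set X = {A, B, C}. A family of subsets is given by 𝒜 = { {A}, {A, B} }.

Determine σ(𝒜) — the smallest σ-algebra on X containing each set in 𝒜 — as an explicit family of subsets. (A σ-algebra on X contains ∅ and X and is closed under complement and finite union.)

Start: 𝒜 ∪ {∅, X} = { {}, {A}, {A, B}, X }.
Round 1 adds 2:
  {C}  = X∖{A, B}
  {B, C}  = X∖{A}
  |family| = 6
Round 2 adds 1:
  {A, C}  = {C} ∪ {A}
  |family| = 7
Round 3 adds 1:
  {B}  = X∖{A, C}
  |family| = 8
Round 4 adds nothing — fixpoint reached.

σ(𝒜) = { {}, {A}, {B}, {C}, {A, B}, {A, C}, {B, C}, X }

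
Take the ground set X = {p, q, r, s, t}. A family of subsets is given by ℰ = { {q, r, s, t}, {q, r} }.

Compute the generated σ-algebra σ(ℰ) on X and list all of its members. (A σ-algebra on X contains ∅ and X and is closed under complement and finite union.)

|σ(ℰ)| = 8.  σ(ℰ) = { ∅, {p}, {q, r}, {s, t}, {p, q, r}, {p, s, t}, {q, r, s, t}, X }

Working:
Start: ℰ ∪ {∅, X} = { ∅, {q, r}, {q, r, s, t}, X }.
Pass 1: 2 new —
  {p}  = {q, r, s, t}ᶜ
  {p, s, t}  = {q, r}ᶜ
  — 6 sets.
Pass 2: 1 new —
  {p, q, r}  = {q, r} ∪ {p}
  — 7 sets.
Pass 3. New:
  {s, t}  = {p, q, r}ᶜ
  — 8 sets.
Pass 4: stable.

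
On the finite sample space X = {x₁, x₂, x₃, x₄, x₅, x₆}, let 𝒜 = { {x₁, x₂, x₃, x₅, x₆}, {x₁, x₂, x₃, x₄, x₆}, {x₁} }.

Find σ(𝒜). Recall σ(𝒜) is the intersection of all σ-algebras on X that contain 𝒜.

σ(𝒜) = { ∅, {x₁}, {x₄}, {x₅}, {x₁, x₄}, {x₁, x₅}, {x₄, x₅}, {x₁, x₄, x₅}, {x₂, x₃, x₆}, {x₁, x₂, x₃, x₆}, {x₂, x₃, x₄, x₆}, {x₂, x₃, x₅, x₆}, {x₁, x₂, x₃, x₄, x₆}, {x₁, x₂, x₃, x₅, x₆}, {x₂, x₃, x₄, x₅, x₆}, X }

Trace:
Seed the family with 𝒜 together with ∅ and X: { ∅, {x₁}, {x₁, x₂, x₃, x₄, x₆}, {x₁, x₂, x₃, x₅, x₆}, X }.
Iteration 1: 3 new —
  {x₄}  = X∖{x₁, x₂, x₃, x₅, x₆}
  {x₅}  = X∖{x₁, x₂, x₃, x₄, x₆}
  {x₂, x₃, x₄, x₅, x₆}  = X∖{x₁}
  [8 total]
Iteration 2. New:
  {x₁, x₄}  = {x₄} ∪ {x₁}
  {x₁, x₅}  = {x₁} ∪ {x₅}
  {x₄, x₅}  = {x₄} ∪ {x₅}
  [11 total]
Iteration 3. New:
  {x₁, x₄, x₅}  = {x₄, x₅} ∪ {x₁, x₄}
  {x₁, x₂, x₃, x₆}  = X∖{x₄, x₅}
  {x₂, x₃, x₄, x₆}  = X∖{x₁, x₅}
  {x₂, x₃, x₅, x₆}  = X∖{x₁, x₄}
  [15 total]
Iteration 4: 1 new —
  {x₂, x₃, x₆}  = X∖{x₁, x₄, x₅}
  [16 total]
Iteration 5: no new sets; the family is a σ-algebra.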